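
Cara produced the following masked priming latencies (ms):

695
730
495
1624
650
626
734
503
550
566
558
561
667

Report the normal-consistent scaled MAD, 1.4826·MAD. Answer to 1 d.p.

102.3 ms

Sorted: 495, 503, 550, 558, 561, 566, 626, 650, 667, 695, 730, 734, 1624 → median = 626
|x − 626| sorted: 0, 24, 41, 60, 65, 68, 69, 76, 104, 108, 123, 131, 998 → MAD = 69
Robust SD ≈ 1.4826 × 69 = 102.299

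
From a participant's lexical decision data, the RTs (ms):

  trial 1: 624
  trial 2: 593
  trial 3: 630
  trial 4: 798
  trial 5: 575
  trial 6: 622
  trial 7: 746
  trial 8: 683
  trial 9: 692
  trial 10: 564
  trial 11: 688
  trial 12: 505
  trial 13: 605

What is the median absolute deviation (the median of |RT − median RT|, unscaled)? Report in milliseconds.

Sorted: 505, 564, 575, 593, 605, 622, 624, 630, 683, 688, 692, 746, 798 → median = 624
|x − 624|: 0, 31, 6, 174, 49, 2, 122, 59, 68, 60, 64, 119, 19
Sorted deviations: 0, 2, 6, 19, 31, 49, 59, 60, 64, 68, 119, 122, 174 → MAD = 59

59 ms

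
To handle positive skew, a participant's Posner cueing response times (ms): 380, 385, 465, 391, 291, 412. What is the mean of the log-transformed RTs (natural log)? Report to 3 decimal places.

ln(RT): 5.9402, 5.9532, 6.1420, 5.9687, 5.6733, 6.0210
Σ ln(RT) = 35.6985
Mean = 35.6985/6 = 5.94975

5.950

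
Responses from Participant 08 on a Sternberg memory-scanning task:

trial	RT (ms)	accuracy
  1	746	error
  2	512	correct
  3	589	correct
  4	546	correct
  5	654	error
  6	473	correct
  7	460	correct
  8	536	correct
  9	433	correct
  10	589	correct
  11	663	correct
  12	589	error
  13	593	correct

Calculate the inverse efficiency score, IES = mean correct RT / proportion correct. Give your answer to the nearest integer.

Correct trials (n=10): 512, 589, 546, 473, 460, 536, 433, 589, 663, 593
Mean correct RT = 5394/10 = 539.4000 ms
Proportion correct = 10/13
IES = 539.4000 / (10/13) = 701.220 ms

701 ms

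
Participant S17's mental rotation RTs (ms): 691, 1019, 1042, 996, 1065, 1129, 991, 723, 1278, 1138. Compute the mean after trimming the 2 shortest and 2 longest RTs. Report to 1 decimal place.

1040.3 ms

Sorted: 691, 723, 991, 996, 1019, 1042, 1065, 1129, 1138, 1278
Drop lowest 2 (691, 723) and highest 2 (1138, 1278)
Remaining (n=6): Σ = 6242, mean = 6242/6 = 1040.333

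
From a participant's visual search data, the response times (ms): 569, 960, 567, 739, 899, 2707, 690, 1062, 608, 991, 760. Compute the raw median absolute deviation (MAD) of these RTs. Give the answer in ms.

Sorted: 567, 569, 608, 690, 739, 760, 899, 960, 991, 1062, 2707 → median = 760
|x − 760|: 191, 200, 193, 21, 139, 1947, 70, 302, 152, 231, 0
Sorted deviations: 0, 21, 70, 139, 152, 191, 193, 200, 231, 302, 1947 → MAD = 191

191 ms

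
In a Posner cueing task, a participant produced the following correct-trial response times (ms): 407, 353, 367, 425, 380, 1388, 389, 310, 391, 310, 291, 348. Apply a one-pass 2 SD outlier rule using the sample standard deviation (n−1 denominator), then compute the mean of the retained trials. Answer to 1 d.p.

361.0 ms

n = 12, ΣRT = 5359, M = 446.583
Σ(x−M)² = 985462.92; s = √(985462.92/11) = 299.312
Cutoffs: 446.583 ± 2·299.312 → [-152.0, 1045.2]
Outside: 1388 → excluded.
Retained (n=11): Σ = 3971, mean = 3971/11 = 361.000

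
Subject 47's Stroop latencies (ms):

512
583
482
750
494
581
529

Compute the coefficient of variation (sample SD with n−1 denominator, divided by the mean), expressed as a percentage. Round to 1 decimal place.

16.4%

n = 7, Σ = 3931, M = 561.5714
Σ(x−M)² = 50757.714; s = √(50757.714/6) = 91.9762
CV = 91.9762 / 561.5714 = 0.16378 = 16.378%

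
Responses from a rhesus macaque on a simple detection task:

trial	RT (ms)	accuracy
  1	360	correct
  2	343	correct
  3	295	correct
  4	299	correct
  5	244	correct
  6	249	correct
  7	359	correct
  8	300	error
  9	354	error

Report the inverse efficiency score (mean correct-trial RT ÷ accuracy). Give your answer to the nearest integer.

395 ms

Correct trials (n=7): 360, 343, 295, 299, 244, 249, 359
Mean correct RT = 2149/7 = 307.0000 ms
Proportion correct = 7/9
IES = 307.0000 / (7/9) = 394.714 ms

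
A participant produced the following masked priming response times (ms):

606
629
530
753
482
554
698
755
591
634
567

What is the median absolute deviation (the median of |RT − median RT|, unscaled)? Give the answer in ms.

Sorted: 482, 530, 554, 567, 591, 606, 629, 634, 698, 753, 755 → median = 606
|x − 606|: 0, 23, 76, 147, 124, 52, 92, 149, 15, 28, 39
Sorted deviations: 0, 15, 23, 28, 39, 52, 76, 92, 124, 147, 149 → MAD = 52

52 ms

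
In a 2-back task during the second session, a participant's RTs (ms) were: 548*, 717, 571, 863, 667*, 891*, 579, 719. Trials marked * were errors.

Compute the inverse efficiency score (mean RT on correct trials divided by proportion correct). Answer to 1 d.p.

1103.7 ms

Correct trials (n=5): 717, 571, 863, 579, 719
Mean correct RT = 3449/5 = 689.8000 ms
Proportion correct = 5/8
IES = 689.8000 / (5/8) = 1103.680 ms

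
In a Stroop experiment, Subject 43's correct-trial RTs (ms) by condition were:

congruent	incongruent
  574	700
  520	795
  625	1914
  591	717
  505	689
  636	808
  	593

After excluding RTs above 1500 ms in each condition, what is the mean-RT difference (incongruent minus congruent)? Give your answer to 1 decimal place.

incongruent: exclude 1914
M(congruent) = 3451/6 = 575.167
M(incongruent) = 4302/6 = 717.000
Difference = 717.000 − 575.167 = 141.833 ms

141.8 ms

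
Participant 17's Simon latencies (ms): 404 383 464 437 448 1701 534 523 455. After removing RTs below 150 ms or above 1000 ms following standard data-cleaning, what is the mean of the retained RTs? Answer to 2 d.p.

456.00 ms

Excluded: 1701
Retained (n=8): Σ = 3648
Mean = 3648/8 = 456.0000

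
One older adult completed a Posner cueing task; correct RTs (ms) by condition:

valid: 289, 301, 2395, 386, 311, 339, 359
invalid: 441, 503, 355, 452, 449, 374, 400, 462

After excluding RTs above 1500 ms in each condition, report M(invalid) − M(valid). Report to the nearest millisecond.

99 ms

valid: exclude 2395
M(valid) = 1985/6 = 330.833
M(invalid) = 3436/8 = 429.500
Difference = 429.500 − 330.833 = 98.667 ms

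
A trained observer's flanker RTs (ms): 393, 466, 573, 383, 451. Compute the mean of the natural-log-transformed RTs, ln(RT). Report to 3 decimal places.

6.106

ln(RT): 5.9738, 6.1442, 6.3509, 5.9480, 6.1115
Σ ln(RT) = 30.5284
Mean = 30.5284/5 = 6.10568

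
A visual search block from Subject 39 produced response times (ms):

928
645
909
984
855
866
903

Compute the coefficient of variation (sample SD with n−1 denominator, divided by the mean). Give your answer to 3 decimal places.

n = 7, Σ = 6090, M = 870.0000
Σ(x−M)² = 69836.000; s = √(69836.000/6) = 107.8857
CV = 107.8857 / 870.0000 = 0.12401

0.124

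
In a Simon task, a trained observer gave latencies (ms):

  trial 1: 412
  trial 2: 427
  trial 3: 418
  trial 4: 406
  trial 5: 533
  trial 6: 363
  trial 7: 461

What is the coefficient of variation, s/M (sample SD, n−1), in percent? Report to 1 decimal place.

12.4%

n = 7, Σ = 3020, M = 431.4286
Σ(x−M)² = 17097.714; s = √(17097.714/6) = 53.3818
CV = 53.3818 / 431.4286 = 0.12373 = 12.373%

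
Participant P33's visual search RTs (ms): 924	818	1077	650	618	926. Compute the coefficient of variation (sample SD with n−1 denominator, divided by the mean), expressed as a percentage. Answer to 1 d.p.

21.2%

n = 6, Σ = 5013, M = 835.5000
Σ(x−M)² = 156367.500; s = √(156367.500/5) = 176.8432
CV = 176.8432 / 835.5000 = 0.21166 = 21.166%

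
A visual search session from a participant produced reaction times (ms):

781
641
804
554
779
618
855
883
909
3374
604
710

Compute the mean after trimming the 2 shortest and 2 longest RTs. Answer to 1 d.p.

758.9 ms

Sorted: 554, 604, 618, 641, 710, 779, 781, 804, 855, 883, 909, 3374
Drop lowest 2 (554, 604) and highest 2 (909, 3374)
Remaining (n=8): Σ = 6071, mean = 6071/8 = 758.875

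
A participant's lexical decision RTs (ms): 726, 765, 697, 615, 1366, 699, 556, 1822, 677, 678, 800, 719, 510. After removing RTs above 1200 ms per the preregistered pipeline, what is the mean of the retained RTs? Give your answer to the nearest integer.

677 ms

Excluded: 1366, 1822
Retained (n=11): Σ = 7442
Mean = 7442/11 = 676.5455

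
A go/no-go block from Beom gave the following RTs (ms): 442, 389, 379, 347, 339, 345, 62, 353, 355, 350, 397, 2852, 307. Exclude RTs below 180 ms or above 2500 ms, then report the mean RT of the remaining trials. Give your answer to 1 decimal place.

Excluded: 62, 2852
Retained (n=11): Σ = 4003
Mean = 4003/11 = 363.9091

363.9 ms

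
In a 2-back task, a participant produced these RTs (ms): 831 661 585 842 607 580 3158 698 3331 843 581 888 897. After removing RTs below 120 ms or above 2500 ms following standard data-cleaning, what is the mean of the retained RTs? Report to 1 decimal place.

728.5 ms

Excluded: 3158, 3331
Retained (n=11): Σ = 8013
Mean = 8013/11 = 728.4545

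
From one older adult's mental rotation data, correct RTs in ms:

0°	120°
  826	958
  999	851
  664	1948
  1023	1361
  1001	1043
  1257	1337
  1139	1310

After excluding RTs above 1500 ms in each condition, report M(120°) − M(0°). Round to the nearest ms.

156 ms

120°: exclude 1948
M(0°) = 6909/7 = 987.000
M(120°) = 6860/6 = 1143.333
Difference = 1143.333 − 987.000 = 156.333 ms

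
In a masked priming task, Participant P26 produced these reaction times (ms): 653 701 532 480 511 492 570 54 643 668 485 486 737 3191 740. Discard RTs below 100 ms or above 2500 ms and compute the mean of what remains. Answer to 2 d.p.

Excluded: 54, 3191
Retained (n=13): Σ = 7698
Mean = 7698/13 = 592.1538

592.15 ms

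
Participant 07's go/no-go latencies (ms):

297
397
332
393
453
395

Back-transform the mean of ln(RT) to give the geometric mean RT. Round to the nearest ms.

ln(RT): 5.6937, 5.9839, 5.8051, 5.9738, 6.1159, 5.9789
Mean ln(RT) = 35.5514/6 = 5.92523
Geometric mean = exp(5.92523) = 374.37 ms

374 ms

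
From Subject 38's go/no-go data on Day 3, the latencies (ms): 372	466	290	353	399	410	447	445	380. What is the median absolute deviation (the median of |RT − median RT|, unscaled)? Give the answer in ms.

46 ms

Sorted: 290, 353, 372, 380, 399, 410, 445, 447, 466 → median = 399
|x − 399|: 27, 67, 109, 46, 0, 11, 48, 46, 19
Sorted deviations: 0, 11, 19, 27, 46, 46, 48, 67, 109 → MAD = 46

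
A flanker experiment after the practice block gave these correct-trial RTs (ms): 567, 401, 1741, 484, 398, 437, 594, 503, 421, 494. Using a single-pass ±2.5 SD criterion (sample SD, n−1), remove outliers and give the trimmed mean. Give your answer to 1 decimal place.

n = 10, ΣRT = 6040, M = 604.000
Σ(x−M)² = 1475962.00; s = √(1475962.00/9) = 404.964
Cutoffs: 604.000 ± 2.5·404.964 → [-408.4, 1616.4]
Outside: 1741 → excluded.
Retained (n=9): Σ = 4299, mean = 4299/9 = 477.667

477.7 ms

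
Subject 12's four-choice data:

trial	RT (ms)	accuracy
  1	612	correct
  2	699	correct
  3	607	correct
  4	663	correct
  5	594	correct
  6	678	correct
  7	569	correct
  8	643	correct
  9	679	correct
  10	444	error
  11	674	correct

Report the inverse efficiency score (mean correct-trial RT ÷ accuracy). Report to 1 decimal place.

Correct trials (n=10): 612, 699, 607, 663, 594, 678, 569, 643, 679, 674
Mean correct RT = 6418/10 = 641.8000 ms
Proportion correct = 10/11
IES = 641.8000 / (10/11) = 705.980 ms

706.0 ms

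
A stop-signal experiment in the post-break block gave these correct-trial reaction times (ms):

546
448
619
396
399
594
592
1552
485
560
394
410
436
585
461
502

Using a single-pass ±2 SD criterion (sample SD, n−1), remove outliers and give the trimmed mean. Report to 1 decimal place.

n = 16, ΣRT = 8979, M = 561.188
Σ(x−M)² = 1140106.44; s = √(1140106.44/15) = 275.694
Cutoffs: 561.188 ± 2·275.694 → [9.8, 1112.6]
Outside: 1552 → excluded.
Retained (n=15): Σ = 7427, mean = 7427/15 = 495.133

495.1 ms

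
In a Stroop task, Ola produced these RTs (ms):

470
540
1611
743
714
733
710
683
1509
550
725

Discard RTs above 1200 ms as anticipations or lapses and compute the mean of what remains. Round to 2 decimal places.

652.00 ms

Excluded: 1509, 1611
Retained (n=9): Σ = 5868
Mean = 5868/9 = 652.0000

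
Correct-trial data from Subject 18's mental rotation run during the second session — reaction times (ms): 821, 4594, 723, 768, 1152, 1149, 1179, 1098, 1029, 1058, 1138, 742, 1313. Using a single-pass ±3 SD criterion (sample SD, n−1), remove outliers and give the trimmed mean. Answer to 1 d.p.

1014.2 ms

n = 13, ΣRT = 16764, M = 1289.538
Σ(x−M)² = 12264339.23; s = √(12264339.23/12) = 1010.954
Cutoffs: 1289.538 ± 3·1010.954 → [-1743.3, 4322.4]
Outside: 4594 → excluded.
Retained (n=12): Σ = 12170, mean = 12170/12 = 1014.167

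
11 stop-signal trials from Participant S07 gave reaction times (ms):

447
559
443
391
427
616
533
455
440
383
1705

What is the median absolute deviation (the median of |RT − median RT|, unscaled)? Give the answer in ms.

56 ms

Sorted: 383, 391, 427, 440, 443, 447, 455, 533, 559, 616, 1705 → median = 447
|x − 447|: 0, 112, 4, 56, 20, 169, 86, 8, 7, 64, 1258
Sorted deviations: 0, 4, 7, 8, 20, 56, 64, 86, 112, 169, 1258 → MAD = 56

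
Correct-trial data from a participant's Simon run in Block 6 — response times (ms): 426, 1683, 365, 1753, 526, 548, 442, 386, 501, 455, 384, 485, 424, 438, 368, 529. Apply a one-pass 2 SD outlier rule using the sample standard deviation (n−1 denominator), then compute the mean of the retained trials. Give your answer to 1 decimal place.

n = 16, ΣRT = 9713, M = 607.062
Σ(x−M)² = 2872732.94; s = √(2872732.94/15) = 437.625
Cutoffs: 607.062 ± 2·437.625 → [-268.2, 1482.3]
Outside: 1683, 1753 → excluded.
Retained (n=14): Σ = 6277, mean = 6277/14 = 448.357

448.4 ms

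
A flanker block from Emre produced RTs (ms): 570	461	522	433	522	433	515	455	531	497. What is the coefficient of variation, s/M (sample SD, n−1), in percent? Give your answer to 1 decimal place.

9.4%

n = 10, Σ = 4939, M = 493.9000
Σ(x−M)² = 19214.900; s = √(19214.900/9) = 46.2059
CV = 46.2059 / 493.9000 = 0.09355 = 9.355%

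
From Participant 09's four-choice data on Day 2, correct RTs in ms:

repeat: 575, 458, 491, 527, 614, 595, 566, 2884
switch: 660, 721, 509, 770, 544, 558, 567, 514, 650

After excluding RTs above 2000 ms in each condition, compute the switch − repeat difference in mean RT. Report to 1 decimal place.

63.8 ms

repeat: exclude 2884
M(repeat) = 3826/7 = 546.571
M(switch) = 5493/9 = 610.333
Difference = 610.333 − 546.571 = 63.762 ms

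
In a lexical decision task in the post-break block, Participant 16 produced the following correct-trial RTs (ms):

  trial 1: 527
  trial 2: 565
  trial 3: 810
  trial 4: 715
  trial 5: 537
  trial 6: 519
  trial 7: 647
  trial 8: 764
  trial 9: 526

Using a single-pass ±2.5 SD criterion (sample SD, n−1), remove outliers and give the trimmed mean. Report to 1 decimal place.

n = 9, ΣRT = 5610, M = 623.333
Σ(x−M)² = 104090.00; s = √(104090.00/8) = 114.067
Cutoffs: 623.333 ± 2.5·114.067 → [338.2, 908.5]
No RTs fall outside the cutoffs; all 9 retained. Mean = 5610/9 = 623.333

623.3 ms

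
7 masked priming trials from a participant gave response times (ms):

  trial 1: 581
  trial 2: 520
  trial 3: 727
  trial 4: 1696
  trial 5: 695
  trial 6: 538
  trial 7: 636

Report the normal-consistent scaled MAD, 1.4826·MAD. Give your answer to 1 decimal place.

134.9 ms

Sorted: 520, 538, 581, 636, 695, 727, 1696 → median = 636
|x − 636| sorted: 0, 55, 59, 91, 98, 116, 1060 → MAD = 91
Robust SD ≈ 1.4826 × 91 = 134.917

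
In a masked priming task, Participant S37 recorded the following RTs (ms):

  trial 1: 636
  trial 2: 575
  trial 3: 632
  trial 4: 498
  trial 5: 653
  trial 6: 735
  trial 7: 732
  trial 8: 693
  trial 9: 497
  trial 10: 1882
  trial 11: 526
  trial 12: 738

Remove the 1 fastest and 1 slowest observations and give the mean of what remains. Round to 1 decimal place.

641.8 ms

Sorted: 497, 498, 526, 575, 632, 636, 653, 693, 732, 735, 738, 1882
Drop lowest 1 (497) and highest 1 (1882)
Remaining (n=10): Σ = 6418, mean = 6418/10 = 641.800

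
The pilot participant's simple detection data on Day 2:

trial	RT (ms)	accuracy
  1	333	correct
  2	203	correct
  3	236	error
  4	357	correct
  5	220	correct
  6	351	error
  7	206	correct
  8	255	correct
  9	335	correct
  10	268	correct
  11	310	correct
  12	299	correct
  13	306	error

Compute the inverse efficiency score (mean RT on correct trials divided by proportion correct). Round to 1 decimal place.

Correct trials (n=10): 333, 203, 357, 220, 206, 255, 335, 268, 310, 299
Mean correct RT = 2786/10 = 278.6000 ms
Proportion correct = 10/13
IES = 278.6000 / (10/13) = 362.180 ms

362.2 ms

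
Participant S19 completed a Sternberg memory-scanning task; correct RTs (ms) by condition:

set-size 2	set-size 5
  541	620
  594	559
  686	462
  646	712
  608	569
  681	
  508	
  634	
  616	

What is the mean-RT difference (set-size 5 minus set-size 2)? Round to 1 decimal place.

M(set-size 2) = 5514/9 = 612.667
M(set-size 5) = 2922/5 = 584.400
Difference = 584.400 − 612.667 = -28.267 ms

-28.3 ms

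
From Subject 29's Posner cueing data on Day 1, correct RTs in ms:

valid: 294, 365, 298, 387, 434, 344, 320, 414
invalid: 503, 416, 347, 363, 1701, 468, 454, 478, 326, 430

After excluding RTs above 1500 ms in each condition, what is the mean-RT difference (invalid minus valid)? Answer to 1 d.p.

invalid: exclude 1701
M(valid) = 2856/8 = 357.000
M(invalid) = 3785/9 = 420.556
Difference = 420.556 − 357.000 = 63.556 ms

63.6 ms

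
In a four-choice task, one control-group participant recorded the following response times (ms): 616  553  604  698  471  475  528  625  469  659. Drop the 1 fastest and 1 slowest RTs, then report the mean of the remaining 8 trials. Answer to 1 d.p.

566.4 ms

Sorted: 469, 471, 475, 528, 553, 604, 616, 625, 659, 698
Drop lowest 1 (469) and highest 1 (698)
Remaining (n=8): Σ = 4531, mean = 4531/8 = 566.375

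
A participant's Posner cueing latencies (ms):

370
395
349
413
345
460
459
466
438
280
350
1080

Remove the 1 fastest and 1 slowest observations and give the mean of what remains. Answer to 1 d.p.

Sorted: 280, 345, 349, 350, 370, 395, 413, 438, 459, 460, 466, 1080
Drop lowest 1 (280) and highest 1 (1080)
Remaining (n=10): Σ = 4045, mean = 4045/10 = 404.500

404.5 ms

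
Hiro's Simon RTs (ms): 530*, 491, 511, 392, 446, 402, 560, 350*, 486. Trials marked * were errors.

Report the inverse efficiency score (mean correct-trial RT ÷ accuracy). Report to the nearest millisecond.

Correct trials (n=7): 491, 511, 392, 446, 402, 560, 486
Mean correct RT = 3288/7 = 469.7143 ms
Proportion correct = 7/9
IES = 469.7143 / (7/9) = 603.918 ms

604 ms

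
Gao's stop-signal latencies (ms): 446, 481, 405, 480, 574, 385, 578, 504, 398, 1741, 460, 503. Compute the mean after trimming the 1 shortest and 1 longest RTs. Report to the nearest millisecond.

Sorted: 385, 398, 405, 446, 460, 480, 481, 503, 504, 574, 578, 1741
Drop lowest 1 (385) and highest 1 (1741)
Remaining (n=10): Σ = 4829, mean = 4829/10 = 482.900

483 ms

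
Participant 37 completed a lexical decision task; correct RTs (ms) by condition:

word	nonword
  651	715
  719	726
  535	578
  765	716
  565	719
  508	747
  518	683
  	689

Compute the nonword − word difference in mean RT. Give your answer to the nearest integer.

88 ms

M(word) = 4261/7 = 608.714
M(nonword) = 5573/8 = 696.625
Difference = 696.625 − 608.714 = 87.911 ms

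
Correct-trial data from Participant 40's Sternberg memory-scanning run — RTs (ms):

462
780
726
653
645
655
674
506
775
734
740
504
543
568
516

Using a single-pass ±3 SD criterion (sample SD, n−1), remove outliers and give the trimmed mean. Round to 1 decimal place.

n = 15, ΣRT = 9481, M = 632.067
Σ(x−M)² = 162792.93; s = √(162792.93/14) = 107.834
Cutoffs: 632.067 ± 3·107.834 → [308.6, 955.6]
No RTs fall outside the cutoffs; all 15 retained. Mean = 9481/15 = 632.067

632.1 ms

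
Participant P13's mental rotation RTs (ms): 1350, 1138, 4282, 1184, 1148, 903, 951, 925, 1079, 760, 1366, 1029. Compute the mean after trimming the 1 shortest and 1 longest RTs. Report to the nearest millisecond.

Sorted: 760, 903, 925, 951, 1029, 1079, 1138, 1148, 1184, 1350, 1366, 4282
Drop lowest 1 (760) and highest 1 (4282)
Remaining (n=10): Σ = 11073, mean = 11073/10 = 1107.300

1107 ms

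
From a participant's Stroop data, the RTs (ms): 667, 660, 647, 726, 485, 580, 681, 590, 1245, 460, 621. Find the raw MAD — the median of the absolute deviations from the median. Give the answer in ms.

Sorted: 460, 485, 580, 590, 621, 647, 660, 667, 681, 726, 1245 → median = 647
|x − 647|: 20, 13, 0, 79, 162, 67, 34, 57, 598, 187, 26
Sorted deviations: 0, 13, 20, 26, 34, 57, 67, 79, 162, 187, 598 → MAD = 57

57 ms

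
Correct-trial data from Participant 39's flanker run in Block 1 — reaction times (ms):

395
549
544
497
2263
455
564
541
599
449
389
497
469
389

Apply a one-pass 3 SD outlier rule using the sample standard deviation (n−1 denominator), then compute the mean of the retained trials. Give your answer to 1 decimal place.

n = 14, ΣRT = 8600, M = 614.286
Σ(x−M)² = 2986498.86; s = √(2986498.86/13) = 479.302
Cutoffs: 614.286 ± 3·479.302 → [-823.6, 2052.2]
Outside: 2263 → excluded.
Retained (n=13): Σ = 6337, mean = 6337/13 = 487.462

487.5 ms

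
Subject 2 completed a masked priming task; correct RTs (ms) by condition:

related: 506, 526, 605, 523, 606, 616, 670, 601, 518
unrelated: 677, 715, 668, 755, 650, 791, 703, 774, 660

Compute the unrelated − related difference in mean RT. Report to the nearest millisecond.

M(related) = 5171/9 = 574.556
M(unrelated) = 6393/9 = 710.333
Difference = 710.333 − 574.556 = 135.778 ms

136 ms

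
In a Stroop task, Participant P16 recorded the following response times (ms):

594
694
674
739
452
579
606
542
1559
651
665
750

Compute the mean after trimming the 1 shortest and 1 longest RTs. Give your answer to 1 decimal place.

Sorted: 452, 542, 579, 594, 606, 651, 665, 674, 694, 739, 750, 1559
Drop lowest 1 (452) and highest 1 (1559)
Remaining (n=10): Σ = 6494, mean = 6494/10 = 649.400

649.4 ms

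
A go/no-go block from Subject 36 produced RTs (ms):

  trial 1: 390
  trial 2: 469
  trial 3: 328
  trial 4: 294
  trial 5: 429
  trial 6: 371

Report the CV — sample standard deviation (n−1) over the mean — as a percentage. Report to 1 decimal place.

n = 6, Σ = 2281, M = 380.1667
Σ(x−M)² = 20602.833; s = √(20602.833/5) = 64.1916
CV = 64.1916 / 380.1667 = 0.16885 = 16.885%

16.9%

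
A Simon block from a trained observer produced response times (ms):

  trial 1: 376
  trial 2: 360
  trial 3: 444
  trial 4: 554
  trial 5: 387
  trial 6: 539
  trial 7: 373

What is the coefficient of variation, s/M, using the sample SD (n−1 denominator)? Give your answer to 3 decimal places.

0.189

n = 7, Σ = 3033, M = 433.2857
Σ(x−M)² = 40291.429; s = √(40291.429/6) = 81.9466
CV = 81.9466 / 433.2857 = 0.18913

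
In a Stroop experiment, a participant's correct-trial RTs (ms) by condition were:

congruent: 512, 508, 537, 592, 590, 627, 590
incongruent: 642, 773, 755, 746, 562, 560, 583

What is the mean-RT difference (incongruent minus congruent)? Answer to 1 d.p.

M(congruent) = 3956/7 = 565.143
M(incongruent) = 4621/7 = 660.143
Difference = 660.143 − 565.143 = 95.000 ms

95.0 ms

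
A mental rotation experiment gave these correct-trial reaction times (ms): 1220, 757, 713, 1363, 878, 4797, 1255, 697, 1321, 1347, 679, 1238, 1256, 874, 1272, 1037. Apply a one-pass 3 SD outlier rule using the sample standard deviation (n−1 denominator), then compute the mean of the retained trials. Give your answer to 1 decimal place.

1060.5 ms

n = 16, ΣRT = 20704, M = 1294.000
Σ(x−M)² = 14067438.00; s = √(14067438.00/15) = 968.416
Cutoffs: 1294.000 ± 3·968.416 → [-1611.2, 4199.2]
Outside: 4797 → excluded.
Retained (n=15): Σ = 15907, mean = 15907/15 = 1060.467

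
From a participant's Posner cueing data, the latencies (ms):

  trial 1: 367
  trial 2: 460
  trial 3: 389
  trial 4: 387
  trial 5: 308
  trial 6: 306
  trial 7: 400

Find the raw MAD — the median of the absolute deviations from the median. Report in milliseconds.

Sorted: 306, 308, 367, 387, 389, 400, 460 → median = 387
|x − 387|: 20, 73, 2, 0, 79, 81, 13
Sorted deviations: 0, 2, 13, 20, 73, 79, 81 → MAD = 20

20 ms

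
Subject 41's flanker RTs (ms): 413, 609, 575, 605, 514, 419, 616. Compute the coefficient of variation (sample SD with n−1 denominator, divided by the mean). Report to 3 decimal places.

0.166

n = 7, Σ = 3751, M = 535.8571
Σ(x−M)² = 47312.857; s = √(47312.857/6) = 88.8002
CV = 88.8002 / 535.8571 = 0.16572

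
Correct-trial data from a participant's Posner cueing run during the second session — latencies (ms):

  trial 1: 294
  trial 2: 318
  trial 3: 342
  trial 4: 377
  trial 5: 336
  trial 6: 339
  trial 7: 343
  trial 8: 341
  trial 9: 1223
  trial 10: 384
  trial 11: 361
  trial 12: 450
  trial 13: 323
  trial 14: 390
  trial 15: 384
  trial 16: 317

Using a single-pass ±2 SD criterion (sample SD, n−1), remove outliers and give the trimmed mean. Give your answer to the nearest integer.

353 ms

n = 16, ΣRT = 6522, M = 407.625
Σ(x−M)² = 730249.75; s = √(730249.75/15) = 220.643
Cutoffs: 407.625 ± 2·220.643 → [-33.7, 848.9]
Outside: 1223 → excluded.
Retained (n=15): Σ = 5299, mean = 5299/15 = 353.267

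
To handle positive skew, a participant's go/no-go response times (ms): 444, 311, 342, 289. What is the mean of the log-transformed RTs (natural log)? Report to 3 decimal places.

ln(RT): 6.0958, 5.7398, 5.8348, 5.6664
Σ ln(RT) = 23.3369
Mean = 23.3369/4 = 5.83421

5.834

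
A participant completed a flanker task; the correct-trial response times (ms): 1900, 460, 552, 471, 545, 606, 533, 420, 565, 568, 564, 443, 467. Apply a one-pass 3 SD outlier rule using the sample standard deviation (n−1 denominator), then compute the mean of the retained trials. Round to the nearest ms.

516 ms

n = 13, ΣRT = 8094, M = 622.615
Σ(x−M)² = 1807729.08; s = √(1807729.08/12) = 388.129
Cutoffs: 622.615 ± 3·388.129 → [-541.8, 1787.0]
Outside: 1900 → excluded.
Retained (n=12): Σ = 6194, mean = 6194/12 = 516.167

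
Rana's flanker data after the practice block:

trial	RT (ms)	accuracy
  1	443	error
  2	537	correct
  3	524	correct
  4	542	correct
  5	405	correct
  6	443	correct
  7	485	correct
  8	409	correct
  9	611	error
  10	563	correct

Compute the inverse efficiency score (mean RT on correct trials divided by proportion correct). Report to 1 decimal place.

Correct trials (n=8): 537, 524, 542, 405, 443, 485, 409, 563
Mean correct RT = 3908/8 = 488.5000 ms
Proportion correct = 8/10
IES = 488.5000 / (8/10) = 610.625 ms

610.6 ms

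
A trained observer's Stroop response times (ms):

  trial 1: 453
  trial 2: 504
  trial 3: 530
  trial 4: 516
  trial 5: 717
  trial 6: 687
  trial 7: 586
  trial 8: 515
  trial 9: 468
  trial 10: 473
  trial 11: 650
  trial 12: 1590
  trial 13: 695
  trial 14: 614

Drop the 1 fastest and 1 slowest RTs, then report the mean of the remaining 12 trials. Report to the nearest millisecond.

580 ms

Sorted: 453, 468, 473, 504, 515, 516, 530, 586, 614, 650, 687, 695, 717, 1590
Drop lowest 1 (453) and highest 1 (1590)
Remaining (n=12): Σ = 6955, mean = 6955/12 = 579.583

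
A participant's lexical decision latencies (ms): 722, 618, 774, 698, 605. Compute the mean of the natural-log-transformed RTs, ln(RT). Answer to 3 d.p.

ln(RT): 6.5820, 6.4265, 6.6516, 6.5482, 6.4052
Σ ln(RT) = 32.6135
Mean = 32.6135/5 = 6.52271

6.523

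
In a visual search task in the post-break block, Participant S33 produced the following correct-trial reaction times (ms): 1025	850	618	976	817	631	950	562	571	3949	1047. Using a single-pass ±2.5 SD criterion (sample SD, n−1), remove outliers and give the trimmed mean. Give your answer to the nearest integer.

805 ms

n = 11, ΣRT = 11996, M = 1090.545
Σ(x−M)² = 9326286.73; s = √(9326286.73/10) = 965.727
Cutoffs: 1090.545 ± 2.5·965.727 → [-1323.8, 3504.9]
Outside: 3949 → excluded.
Retained (n=10): Σ = 8047, mean = 8047/10 = 804.700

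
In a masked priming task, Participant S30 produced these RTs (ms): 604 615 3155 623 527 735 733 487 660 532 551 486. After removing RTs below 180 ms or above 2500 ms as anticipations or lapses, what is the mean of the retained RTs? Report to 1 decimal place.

595.7 ms

Excluded: 3155
Retained (n=11): Σ = 6553
Mean = 6553/11 = 595.7273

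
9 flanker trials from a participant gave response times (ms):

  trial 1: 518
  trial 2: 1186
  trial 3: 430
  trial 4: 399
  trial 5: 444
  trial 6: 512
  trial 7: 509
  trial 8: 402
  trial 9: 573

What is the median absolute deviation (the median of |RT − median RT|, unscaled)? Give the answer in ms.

65 ms

Sorted: 399, 402, 430, 444, 509, 512, 518, 573, 1186 → median = 509
|x − 509|: 9, 677, 79, 110, 65, 3, 0, 107, 64
Sorted deviations: 0, 3, 9, 64, 65, 79, 107, 110, 677 → MAD = 65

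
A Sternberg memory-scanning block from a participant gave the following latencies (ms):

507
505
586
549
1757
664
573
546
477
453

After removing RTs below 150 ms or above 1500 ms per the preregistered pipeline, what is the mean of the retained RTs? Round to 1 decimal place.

540.0 ms

Excluded: 1757
Retained (n=9): Σ = 4860
Mean = 4860/9 = 540.0000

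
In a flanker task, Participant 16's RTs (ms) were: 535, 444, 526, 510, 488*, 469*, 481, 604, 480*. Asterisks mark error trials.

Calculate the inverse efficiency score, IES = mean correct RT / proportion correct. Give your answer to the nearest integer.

775 ms

Correct trials (n=6): 535, 444, 526, 510, 481, 604
Mean correct RT = 3100/6 = 516.6667 ms
Proportion correct = 6/9
IES = 516.6667 / (6/9) = 775.000 ms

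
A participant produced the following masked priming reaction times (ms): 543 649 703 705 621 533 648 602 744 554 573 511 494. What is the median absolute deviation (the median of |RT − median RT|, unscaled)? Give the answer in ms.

59 ms

Sorted: 494, 511, 533, 543, 554, 573, 602, 621, 648, 649, 703, 705, 744 → median = 602
|x − 602|: 59, 47, 101, 103, 19, 69, 46, 0, 142, 48, 29, 91, 108
Sorted deviations: 0, 19, 29, 46, 47, 48, 59, 69, 91, 101, 103, 108, 142 → MAD = 59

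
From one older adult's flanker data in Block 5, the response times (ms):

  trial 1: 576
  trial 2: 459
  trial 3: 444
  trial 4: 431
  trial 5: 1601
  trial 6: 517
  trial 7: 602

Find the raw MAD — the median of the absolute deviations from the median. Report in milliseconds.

Sorted: 431, 444, 459, 517, 576, 602, 1601 → median = 517
|x − 517|: 59, 58, 73, 86, 1084, 0, 85
Sorted deviations: 0, 58, 59, 73, 85, 86, 1084 → MAD = 73

73 ms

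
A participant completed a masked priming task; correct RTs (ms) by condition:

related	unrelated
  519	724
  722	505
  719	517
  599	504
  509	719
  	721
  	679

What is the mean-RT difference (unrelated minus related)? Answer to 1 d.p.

10.5 ms

M(related) = 3068/5 = 613.600
M(unrelated) = 4369/7 = 624.143
Difference = 624.143 − 613.600 = 10.543 ms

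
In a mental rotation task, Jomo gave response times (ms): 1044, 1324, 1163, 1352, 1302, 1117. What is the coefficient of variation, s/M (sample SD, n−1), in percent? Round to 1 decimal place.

n = 6, Σ = 7302, M = 1217.0000
Σ(x−M)² = 79744.000; s = √(79744.000/5) = 126.2886
CV = 126.2886 / 1217.0000 = 0.10377 = 10.377%

10.4%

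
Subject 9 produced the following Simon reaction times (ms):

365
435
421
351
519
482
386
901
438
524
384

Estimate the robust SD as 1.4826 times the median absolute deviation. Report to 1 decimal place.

75.6 ms

Sorted: 351, 365, 384, 386, 421, 435, 438, 482, 519, 524, 901 → median = 435
|x − 435| sorted: 0, 3, 14, 47, 49, 51, 70, 84, 84, 89, 466 → MAD = 51
Robust SD ≈ 1.4826 × 51 = 75.613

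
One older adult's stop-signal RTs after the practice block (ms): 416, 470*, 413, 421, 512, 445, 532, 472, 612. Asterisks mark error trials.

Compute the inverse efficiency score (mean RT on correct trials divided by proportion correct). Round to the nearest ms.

538 ms

Correct trials (n=8): 416, 413, 421, 512, 445, 532, 472, 612
Mean correct RT = 3823/8 = 477.8750 ms
Proportion correct = 8/9
IES = 477.8750 / (8/9) = 537.609 ms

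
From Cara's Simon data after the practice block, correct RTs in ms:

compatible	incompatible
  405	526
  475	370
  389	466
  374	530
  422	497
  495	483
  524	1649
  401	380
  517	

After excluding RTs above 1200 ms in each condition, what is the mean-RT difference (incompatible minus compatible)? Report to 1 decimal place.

incompatible: exclude 1649
M(compatible) = 4002/9 = 444.667
M(incompatible) = 3252/7 = 464.571
Difference = 464.571 − 444.667 = 19.905 ms

19.9 ms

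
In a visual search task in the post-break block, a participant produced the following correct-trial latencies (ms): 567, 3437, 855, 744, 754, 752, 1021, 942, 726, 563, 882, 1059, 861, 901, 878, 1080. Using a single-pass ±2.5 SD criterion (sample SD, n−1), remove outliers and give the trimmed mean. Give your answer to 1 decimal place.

n = 16, ΣRT = 16022, M = 1001.375
Σ(x−M)² = 6672669.75; s = √(6672669.75/15) = 666.967
Cutoffs: 1001.375 ± 2.5·666.967 → [-666.0, 2668.8]
Outside: 3437 → excluded.
Retained (n=15): Σ = 12585, mean = 12585/15 = 839.000

839.0 ms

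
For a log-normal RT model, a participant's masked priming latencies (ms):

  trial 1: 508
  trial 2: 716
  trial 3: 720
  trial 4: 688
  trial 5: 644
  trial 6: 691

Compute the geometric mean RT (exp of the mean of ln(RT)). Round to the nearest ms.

ln(RT): 6.2305, 6.5737, 6.5793, 6.5338, 6.4677, 6.5381
Mean ln(RT) = 38.9230/6 = 6.48717
Geometric mean = exp(6.48717) = 656.66 ms

657 ms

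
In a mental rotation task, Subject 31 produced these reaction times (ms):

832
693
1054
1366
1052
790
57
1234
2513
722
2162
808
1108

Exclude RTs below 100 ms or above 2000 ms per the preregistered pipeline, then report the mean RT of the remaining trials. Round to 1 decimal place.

Excluded: 57, 2162, 2513
Retained (n=10): Σ = 9659
Mean = 9659/10 = 965.9000

965.9 ms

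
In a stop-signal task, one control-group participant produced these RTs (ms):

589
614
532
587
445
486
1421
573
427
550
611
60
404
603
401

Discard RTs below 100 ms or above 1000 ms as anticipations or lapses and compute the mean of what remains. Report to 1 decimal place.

524.8 ms

Excluded: 60, 1421
Retained (n=13): Σ = 6822
Mean = 6822/13 = 524.7692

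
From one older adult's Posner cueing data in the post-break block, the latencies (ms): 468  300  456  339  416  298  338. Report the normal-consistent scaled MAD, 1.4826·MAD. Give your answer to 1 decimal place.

60.8 ms

Sorted: 298, 300, 338, 339, 416, 456, 468 → median = 339
|x − 339| sorted: 0, 1, 39, 41, 77, 117, 129 → MAD = 41
Robust SD ≈ 1.4826 × 41 = 60.787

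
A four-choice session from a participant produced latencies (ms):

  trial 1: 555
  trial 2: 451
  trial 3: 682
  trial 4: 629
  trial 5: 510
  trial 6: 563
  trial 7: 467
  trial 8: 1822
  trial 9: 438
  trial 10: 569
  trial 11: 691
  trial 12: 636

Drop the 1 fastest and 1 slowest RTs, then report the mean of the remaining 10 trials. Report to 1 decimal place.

575.3 ms

Sorted: 438, 451, 467, 510, 555, 563, 569, 629, 636, 682, 691, 1822
Drop lowest 1 (438) and highest 1 (1822)
Remaining (n=10): Σ = 5753, mean = 5753/10 = 575.300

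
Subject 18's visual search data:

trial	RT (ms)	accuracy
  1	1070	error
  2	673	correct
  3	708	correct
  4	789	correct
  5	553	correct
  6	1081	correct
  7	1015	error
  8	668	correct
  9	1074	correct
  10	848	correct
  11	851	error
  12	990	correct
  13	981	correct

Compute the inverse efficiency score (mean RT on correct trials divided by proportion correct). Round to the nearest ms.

1087 ms

Correct trials (n=10): 673, 708, 789, 553, 1081, 668, 1074, 848, 990, 981
Mean correct RT = 8365/10 = 836.5000 ms
Proportion correct = 10/13
IES = 836.5000 / (10/13) = 1087.450 ms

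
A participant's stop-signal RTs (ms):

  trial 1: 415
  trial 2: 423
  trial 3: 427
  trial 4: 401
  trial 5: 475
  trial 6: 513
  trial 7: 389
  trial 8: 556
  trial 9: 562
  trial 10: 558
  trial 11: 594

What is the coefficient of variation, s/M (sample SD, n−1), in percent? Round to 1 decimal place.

n = 11, Σ = 5313, M = 483.0000
Σ(x−M)² = 57400.000; s = √(57400.000/10) = 75.7628
CV = 75.7628 / 483.0000 = 0.15686 = 15.686%

15.7%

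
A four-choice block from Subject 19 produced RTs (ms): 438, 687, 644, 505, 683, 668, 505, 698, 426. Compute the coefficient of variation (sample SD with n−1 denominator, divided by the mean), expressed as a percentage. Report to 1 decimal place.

19.4%

n = 9, Σ = 5254, M = 583.7778
Σ(x−M)² = 102823.556; s = √(102823.556/8) = 113.3708
CV = 113.3708 / 583.7778 = 0.19420 = 19.420%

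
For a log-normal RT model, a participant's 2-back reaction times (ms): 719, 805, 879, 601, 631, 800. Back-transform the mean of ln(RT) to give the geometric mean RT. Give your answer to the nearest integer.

ln(RT): 6.5779, 6.6908, 6.7788, 6.3986, 6.4473, 6.6846
Mean ln(RT) = 39.5780/6 = 6.59633
Geometric mean = exp(6.59633) = 732.40 ms

732 ms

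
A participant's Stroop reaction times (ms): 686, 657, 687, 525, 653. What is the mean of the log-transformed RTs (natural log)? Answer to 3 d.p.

6.459

ln(RT): 6.5309, 6.4877, 6.5323, 6.2634, 6.4816
Σ ln(RT) = 32.2959
Mean = 32.2959/5 = 6.45917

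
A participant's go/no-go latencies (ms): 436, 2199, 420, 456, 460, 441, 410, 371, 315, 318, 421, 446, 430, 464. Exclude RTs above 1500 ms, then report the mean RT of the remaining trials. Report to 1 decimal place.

Excluded: 2199
Retained (n=13): Σ = 5388
Mean = 5388/13 = 414.4615

414.5 ms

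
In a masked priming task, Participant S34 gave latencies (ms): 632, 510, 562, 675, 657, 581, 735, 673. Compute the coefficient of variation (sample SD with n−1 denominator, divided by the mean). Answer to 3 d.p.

n = 8, Σ = 5025, M = 628.1250
Σ(x−M)² = 37028.875; s = √(37028.875/7) = 72.7313
CV = 72.7313 / 628.1250 = 0.11579

0.116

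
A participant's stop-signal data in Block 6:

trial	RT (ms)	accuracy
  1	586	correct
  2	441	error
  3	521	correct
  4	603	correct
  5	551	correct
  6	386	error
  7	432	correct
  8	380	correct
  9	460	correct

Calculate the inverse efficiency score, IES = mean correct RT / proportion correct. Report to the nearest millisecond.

Correct trials (n=7): 586, 521, 603, 551, 432, 380, 460
Mean correct RT = 3533/7 = 504.7143 ms
Proportion correct = 7/9
IES = 504.7143 / (7/9) = 648.918 ms

649 ms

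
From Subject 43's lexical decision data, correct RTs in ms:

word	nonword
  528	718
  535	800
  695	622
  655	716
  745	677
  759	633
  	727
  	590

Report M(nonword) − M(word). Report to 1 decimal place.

32.5 ms

M(word) = 3917/6 = 652.833
M(nonword) = 5483/8 = 685.375
Difference = 685.375 − 652.833 = 32.542 ms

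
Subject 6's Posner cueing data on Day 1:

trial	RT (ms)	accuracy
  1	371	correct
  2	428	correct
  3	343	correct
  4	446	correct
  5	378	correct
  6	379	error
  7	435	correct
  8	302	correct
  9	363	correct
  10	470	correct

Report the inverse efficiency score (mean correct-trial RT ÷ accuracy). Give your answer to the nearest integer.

Correct trials (n=9): 371, 428, 343, 446, 378, 435, 302, 363, 470
Mean correct RT = 3536/9 = 392.8889 ms
Proportion correct = 9/10
IES = 392.8889 / (9/10) = 436.543 ms

437 ms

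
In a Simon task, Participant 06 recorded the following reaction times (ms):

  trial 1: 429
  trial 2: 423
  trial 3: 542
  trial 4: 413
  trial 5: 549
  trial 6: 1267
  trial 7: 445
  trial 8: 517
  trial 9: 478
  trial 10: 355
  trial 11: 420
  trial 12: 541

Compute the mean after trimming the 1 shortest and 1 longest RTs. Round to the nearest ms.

Sorted: 355, 413, 420, 423, 429, 445, 478, 517, 541, 542, 549, 1267
Drop lowest 1 (355) and highest 1 (1267)
Remaining (n=10): Σ = 4757, mean = 4757/10 = 475.700

476 ms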